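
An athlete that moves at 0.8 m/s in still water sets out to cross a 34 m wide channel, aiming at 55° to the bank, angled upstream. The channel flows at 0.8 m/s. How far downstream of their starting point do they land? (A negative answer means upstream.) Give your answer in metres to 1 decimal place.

17.7 m

Perpendicular speed = 0.655 m/s; crossing time = 34 / 0.655 = 51.883 s.
Net downstream speed = 0.341 m/s.
Drift = 0.341 × 51.883 = 17.699 m (downstream).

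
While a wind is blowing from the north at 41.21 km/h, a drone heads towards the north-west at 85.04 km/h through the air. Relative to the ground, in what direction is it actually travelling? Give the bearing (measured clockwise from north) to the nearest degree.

287°

Taking east as x and north as y: velocity relative to the air = (-60.132, 60.132) km/h; the air relative to ground = (0.000, -41.210) km/h.
Velocity relative to ground = (-60.132, 60.132) + (0.000, -41.210) = (-60.132, 18.922) km/h.
Bearing = atan2(-60.13, 18.92) = 287.47° clockwise from north.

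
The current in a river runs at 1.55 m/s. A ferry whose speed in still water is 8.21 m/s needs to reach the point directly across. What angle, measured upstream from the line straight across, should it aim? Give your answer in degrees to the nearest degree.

To cancel the current, the upstream component of the ferry's velocity must equal the flow: 8.21 sin θ = 1.55.
sin θ = 1.55 / 8.21 = 0.1888.
θ = arcsin(0.1888) = 10.882°.

11°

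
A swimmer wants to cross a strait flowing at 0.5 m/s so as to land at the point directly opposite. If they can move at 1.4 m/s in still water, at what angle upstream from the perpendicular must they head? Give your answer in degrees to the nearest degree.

21°

To cancel the current, the upstream component of the swimmer's velocity must equal the flow: 1.4 sin θ = 0.5.
sin θ = 0.5 / 1.4 = 0.3571.
θ = arcsin(0.3571) = 20.925°.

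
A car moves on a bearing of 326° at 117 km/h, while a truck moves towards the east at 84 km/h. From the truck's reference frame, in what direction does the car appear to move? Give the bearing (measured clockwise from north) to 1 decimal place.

303.0°

Taking east as x and north as y: car velocity = (-65.426, 96.997) km/h; truck velocity = (84.000, 0.000) km/h.
Velocity of car relative to truck = (-65.426, 96.997) − (84.000, 0.000) = (-149.426, 96.997) km/h.
Bearing = atan2(-149.43, 97.00) = 302.99° clockwise from north.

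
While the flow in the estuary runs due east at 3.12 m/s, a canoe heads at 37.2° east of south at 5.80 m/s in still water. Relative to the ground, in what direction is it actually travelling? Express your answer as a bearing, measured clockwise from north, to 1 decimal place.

124.9°

Taking east as x and north as y: velocity relative to the water = (3.507, -4.620) m/s; the water relative to ground = (3.120, 0.000) m/s.
Velocity relative to ground = (3.507, -4.620) + (3.120, 0.000) = (6.627, -4.620) m/s.
Bearing = atan2(6.63, -4.62) = 124.88° clockwise from north.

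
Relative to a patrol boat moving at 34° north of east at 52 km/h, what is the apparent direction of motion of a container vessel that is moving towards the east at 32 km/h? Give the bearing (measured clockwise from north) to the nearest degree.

201°

Taking east as x and north as y: container vessel velocity = (32.000, 0.000) km/h; patrol boat velocity = (43.110, 29.078) km/h.
Velocity of container vessel relative to patrol boat = (32.000, 0.000) − (43.110, 29.078) = (-11.110, -29.078) km/h.
Bearing = atan2(-11.11, -29.08) = 200.91° clockwise from north.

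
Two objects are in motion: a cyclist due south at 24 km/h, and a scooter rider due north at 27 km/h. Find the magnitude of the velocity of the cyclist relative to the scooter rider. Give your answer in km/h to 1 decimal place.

51.0 km/h

Taking east as x and north as y: cyclist velocity = (0.000, -24.000) km/h; scooter rider velocity = (0.000, 27.000) km/h.
Velocity of cyclist relative to scooter rider = (0.000, -24.000) − (0.000, 27.000) = (0.000, -51.000) km/h.
Magnitude = |(0.000, -51.000)| = 51.000 km/h.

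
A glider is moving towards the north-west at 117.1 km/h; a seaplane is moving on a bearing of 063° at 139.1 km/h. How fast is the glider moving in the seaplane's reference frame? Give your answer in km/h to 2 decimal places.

Taking east as x and north as y: glider velocity = (-82.802, 82.802) km/h; seaplane velocity = (123.939, 63.150) km/h.
Velocity of glider relative to seaplane = (-82.802, 82.802) − (123.939, 63.150) = (-206.741, 19.652) km/h.
Magnitude = |(-206.741, 19.652)| = 207.673 km/h.

207.67 km/h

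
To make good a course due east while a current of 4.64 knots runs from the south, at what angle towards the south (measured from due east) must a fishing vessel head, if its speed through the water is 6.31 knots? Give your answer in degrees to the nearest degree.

47°

The current pushes perpendicular to the desired track; the heading must have a component into the current equal to 4.64 knots: 6.31 sin θ = 4.64.
sin θ = 0.7353, so θ = 47.336°.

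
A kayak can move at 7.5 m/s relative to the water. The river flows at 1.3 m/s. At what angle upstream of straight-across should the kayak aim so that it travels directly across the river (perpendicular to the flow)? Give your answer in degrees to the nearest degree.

To cancel the current, the upstream component of the kayak's velocity must equal the flow: 7.5 sin θ = 1.3.
sin θ = 1.3 / 7.5 = 0.1733.
θ = arcsin(0.1733) = 9.982°.

10°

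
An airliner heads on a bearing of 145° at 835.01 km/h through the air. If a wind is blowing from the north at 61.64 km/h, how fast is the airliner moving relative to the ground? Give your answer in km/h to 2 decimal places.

Taking east as x and north as y: velocity relative to the air = (478.942, -684.000) km/h; the air relative to ground = (0.000, -61.640) km/h.
Velocity relative to ground = (478.942, -684.000) + (0.000, -61.640) = (478.942, -745.640) km/h.
Speed = |(478.942, -745.640)| = 886.208 km/h.

886.21 km/h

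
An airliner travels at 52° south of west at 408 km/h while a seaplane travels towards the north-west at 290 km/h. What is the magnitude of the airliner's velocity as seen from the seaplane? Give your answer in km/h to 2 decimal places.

528.59 km/h

Taking east as x and north as y: airliner velocity = (-251.190, -321.508) km/h; seaplane velocity = (-205.061, 205.061) km/h.
Velocity of airliner relative to seaplane = (-251.190, -321.508) − (-205.061, 205.061) = (-46.129, -526.569) km/h.
Magnitude = |(-46.129, -526.569)| = 528.586 km/h.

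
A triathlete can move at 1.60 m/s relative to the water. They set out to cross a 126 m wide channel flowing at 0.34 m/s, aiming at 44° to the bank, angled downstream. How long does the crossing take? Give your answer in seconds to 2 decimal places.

The component of the triathlete's velocity perpendicular to the bank is 1.60 × sin 44° = 1.111 m/s.
Only the cross-stream component determines the crossing time; the current contributes nothing perpendicular to the bank.
Time = 126 / 1.111 = 113.365 s.

113.37 s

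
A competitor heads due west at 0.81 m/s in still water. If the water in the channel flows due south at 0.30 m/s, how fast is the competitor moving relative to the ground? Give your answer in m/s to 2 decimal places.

Taking east as x and north as y: velocity relative to the water = (-0.810, 0.000) m/s; the water relative to ground = (0.000, -0.300) m/s.
Velocity relative to ground = (-0.810, 0.000) + (0.000, -0.300) = (-0.810, -0.300) m/s.
Speed = |(-0.810, -0.300)| = 0.864 m/s.

0.86 m/s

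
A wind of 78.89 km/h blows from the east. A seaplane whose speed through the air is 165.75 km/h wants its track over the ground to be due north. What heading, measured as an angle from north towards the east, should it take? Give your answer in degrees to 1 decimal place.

28.4°

The wind pushes perpendicular to the desired track; the heading must have a component into the wind equal to 78.89 km/h: 165.75 sin θ = 78.89.
sin θ = 0.4760, so θ = 28.422°.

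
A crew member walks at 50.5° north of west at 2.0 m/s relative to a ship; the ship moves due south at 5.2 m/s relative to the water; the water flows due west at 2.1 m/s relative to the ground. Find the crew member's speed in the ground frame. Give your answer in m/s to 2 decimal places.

In east/north components (m/s): crew member relative to ship = (-1.272, 1.543); ship relative to water = (0.000, -5.200); water relative to ground = (-2.100, 0.000).
Sum = (-3.372, -3.657) m/s.
Speed = |(-3.372, -3.657)| = 4.974 m/s.

4.97 m/s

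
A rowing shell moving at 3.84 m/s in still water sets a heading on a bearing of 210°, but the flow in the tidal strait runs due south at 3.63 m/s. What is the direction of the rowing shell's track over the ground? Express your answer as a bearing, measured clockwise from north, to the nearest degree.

195°

Taking east as x and north as y: velocity relative to the water = (-1.920, -3.326) m/s; the water relative to ground = (0.000, -3.630) m/s.
Velocity relative to ground = (-1.920, -3.326) + (0.000, -3.630) = (-1.920, -6.956) m/s.
Bearing = atan2(-1.92, -6.96) = 195.43° clockwise from north.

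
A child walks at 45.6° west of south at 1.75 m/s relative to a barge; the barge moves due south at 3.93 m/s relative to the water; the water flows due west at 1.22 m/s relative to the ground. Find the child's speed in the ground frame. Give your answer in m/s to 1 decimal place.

5.7 m/s

In east/north components (m/s): child relative to barge = (-1.250, -1.224); barge relative to water = (0.000, -3.930); water relative to ground = (-1.220, 0.000).
Sum = (-2.470, -5.154) m/s.
Speed = |(-2.470, -5.154)| = 5.716 m/s.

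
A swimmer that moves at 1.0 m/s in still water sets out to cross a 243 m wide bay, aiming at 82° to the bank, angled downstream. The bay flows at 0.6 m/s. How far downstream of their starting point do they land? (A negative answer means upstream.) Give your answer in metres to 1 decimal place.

Perpendicular speed = 0.990 m/s; crossing time = 243 / 0.990 = 245.388 s.
Net downstream speed = 0.739 m/s.
Drift = 0.739 × 245.388 = 181.384 m (downstream).

181.4 m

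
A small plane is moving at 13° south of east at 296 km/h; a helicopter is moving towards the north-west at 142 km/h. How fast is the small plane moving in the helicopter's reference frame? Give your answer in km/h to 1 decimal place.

Taking east as x and north as y: small plane velocity = (288.414, -66.586) km/h; helicopter velocity = (-100.409, 100.409) km/h.
Velocity of small plane relative to helicopter = (288.414, -66.586) − (-100.409, 100.409) = (388.823, -166.995) km/h.
Magnitude = |(388.823, -166.995)| = 423.167 km/h.

423.2 km/h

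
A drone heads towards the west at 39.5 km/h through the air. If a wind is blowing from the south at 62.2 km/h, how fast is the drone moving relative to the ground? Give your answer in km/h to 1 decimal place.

Taking east as x and north as y: velocity relative to the air = (-39.500, 0.000) km/h; the air relative to ground = (0.000, 62.200) km/h.
Velocity relative to ground = (-39.500, 0.000) + (0.000, 62.200) = (-39.500, 62.200) km/h.
Speed = |(-39.500, 62.200)| = 73.682 km/h.

73.7 km/h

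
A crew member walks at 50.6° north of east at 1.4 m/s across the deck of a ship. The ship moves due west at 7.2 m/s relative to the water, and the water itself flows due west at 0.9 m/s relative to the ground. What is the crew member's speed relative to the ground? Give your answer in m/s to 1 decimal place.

In east/north components (m/s): crew member relative to ship = (0.889, 1.082); ship relative to water = (-7.200, 0.000); water relative to ground = (-0.900, 0.000).
Sum = (-7.211, 1.082) m/s.
Speed = |(-7.211, 1.082)| = 7.292 m/s.

7.3 m/s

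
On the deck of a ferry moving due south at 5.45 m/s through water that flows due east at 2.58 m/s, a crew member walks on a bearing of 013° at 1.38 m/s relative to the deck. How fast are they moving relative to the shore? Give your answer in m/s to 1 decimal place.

5.0 m/s

In east/north components (m/s): crew member relative to ferry = (0.310, 1.345); ferry relative to water = (0.000, -5.450); water relative to ground = (2.580, 0.000).
Sum = (2.890, -4.105) m/s.
Speed = |(2.890, -4.105)| = 5.021 m/s.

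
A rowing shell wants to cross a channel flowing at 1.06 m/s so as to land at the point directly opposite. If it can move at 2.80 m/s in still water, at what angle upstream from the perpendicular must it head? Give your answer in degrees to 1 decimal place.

22.2°

To cancel the current, the upstream component of the rowing shell's velocity must equal the flow: 2.80 sin θ = 1.06.
sin θ = 1.06 / 2.80 = 0.3786.
θ = arcsin(0.3786) = 22.245°.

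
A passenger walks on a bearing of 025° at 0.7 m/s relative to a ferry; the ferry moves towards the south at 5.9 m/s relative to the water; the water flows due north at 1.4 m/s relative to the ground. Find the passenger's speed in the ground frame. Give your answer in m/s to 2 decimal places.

In east/north components (m/s): passenger relative to ferry = (0.296, 0.634); ferry relative to water = (0.000, -5.900); water relative to ground = (0.000, 1.400).
Sum = (0.296, -3.866) m/s.
Speed = |(0.296, -3.866)| = 3.877 m/s.

3.88 m/s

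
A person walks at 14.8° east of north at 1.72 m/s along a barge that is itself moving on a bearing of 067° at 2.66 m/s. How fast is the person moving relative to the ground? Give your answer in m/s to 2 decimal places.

3.96 m/s

Taking east as x and north as y: barge velocity = (2.449, 1.039) m/s; person velocity relative to barge = (0.439, 1.663) m/s.
Velocity relative to ground = (2.449, 1.039) + (0.439, 1.663) = (2.888, 2.702) m/s.
Speed = |(2.888, 2.702)| = 3.955 m/s.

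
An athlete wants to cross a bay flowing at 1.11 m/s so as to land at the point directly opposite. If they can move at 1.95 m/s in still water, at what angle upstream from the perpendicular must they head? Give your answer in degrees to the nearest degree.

To cancel the current, the upstream component of the athlete's velocity must equal the flow: 1.95 sin θ = 1.11.
sin θ = 1.11 / 1.95 = 0.5692.
θ = arcsin(0.5692) = 34.697°.

35°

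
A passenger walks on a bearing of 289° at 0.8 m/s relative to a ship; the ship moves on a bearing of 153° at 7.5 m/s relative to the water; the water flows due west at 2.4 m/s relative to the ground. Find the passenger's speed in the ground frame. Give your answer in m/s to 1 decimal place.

In east/north components (m/s): passenger relative to ship = (-0.756, 0.260); ship relative to water = (3.405, -6.683); water relative to ground = (-2.400, 0.000).
Sum = (0.249, -6.422) m/s.
Speed = |(0.249, -6.422)| = 6.427 m/s.

6.4 m/s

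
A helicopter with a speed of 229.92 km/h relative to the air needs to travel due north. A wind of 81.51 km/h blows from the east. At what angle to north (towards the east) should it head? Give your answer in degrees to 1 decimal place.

20.8°

The wind pushes perpendicular to the desired track; the heading must have a component into the wind equal to 81.51 km/h: 229.92 sin θ = 81.51.
sin θ = 0.3545, so θ = 20.764°.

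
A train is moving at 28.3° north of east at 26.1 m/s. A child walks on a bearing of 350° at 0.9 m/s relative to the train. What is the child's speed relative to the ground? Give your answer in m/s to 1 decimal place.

26.4 m/s

Taking east as x and north as y: train velocity = (22.980, 12.374) m/s; child velocity relative to train = (-0.156, 0.886) m/s.
Velocity relative to ground = (22.980, 12.374) + (-0.156, 0.886) = (22.824, 13.260) m/s.
Speed = |(22.824, 13.260)| = 26.396 m/s.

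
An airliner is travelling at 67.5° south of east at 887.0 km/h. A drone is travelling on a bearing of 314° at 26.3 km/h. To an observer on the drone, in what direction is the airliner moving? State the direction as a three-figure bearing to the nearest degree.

157°

Taking east as x and north as y: airliner velocity = (339.440, -819.481) km/h; drone velocity = (-18.919, 18.270) km/h.
Velocity of airliner relative to drone = (339.440, -819.481) − (-18.919, 18.270) = (358.359, -837.751) km/h.
Bearing = atan2(358.36, -837.75) = 156.84° clockwise from north.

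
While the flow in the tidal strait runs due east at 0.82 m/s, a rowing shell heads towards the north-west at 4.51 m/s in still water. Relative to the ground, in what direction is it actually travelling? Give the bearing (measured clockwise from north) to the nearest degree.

Taking east as x and north as y: velocity relative to the water = (-3.189, 3.189) m/s; the water relative to ground = (0.820, 0.000) m/s.
Velocity relative to ground = (-3.189, 3.189) + (0.820, 0.000) = (-2.369, 3.189) m/s.
Bearing = atan2(-2.37, 3.19) = 323.39° clockwise from north.

323°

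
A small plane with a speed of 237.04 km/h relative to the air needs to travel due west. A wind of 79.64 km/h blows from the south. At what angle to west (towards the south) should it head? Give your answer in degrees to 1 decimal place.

The wind pushes perpendicular to the desired track; the heading must have a component into the wind equal to 79.64 km/h: 237.04 sin θ = 79.64.
sin θ = 0.3360, so θ = 19.632°.

19.6°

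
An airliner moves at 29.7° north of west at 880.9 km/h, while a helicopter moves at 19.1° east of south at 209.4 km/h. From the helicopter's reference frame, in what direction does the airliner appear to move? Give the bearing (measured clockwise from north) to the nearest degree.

Taking east as x and north as y: airliner velocity = (-765.178, 436.450) km/h; helicopter velocity = (68.519, -197.872) km/h.
Velocity of airliner relative to helicopter = (-765.178, 436.450) − (68.519, -197.872) = (-833.697, 634.322) km/h.
Bearing = atan2(-833.70, 634.32) = 307.27° clockwise from north.

307°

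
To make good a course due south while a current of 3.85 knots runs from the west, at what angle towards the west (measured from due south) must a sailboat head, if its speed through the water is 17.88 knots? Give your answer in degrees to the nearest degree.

The current pushes perpendicular to the desired track; the heading must have a component into the current equal to 3.85 knots: 17.88 sin θ = 3.85.
sin θ = 0.2153, so θ = 12.435°.

12°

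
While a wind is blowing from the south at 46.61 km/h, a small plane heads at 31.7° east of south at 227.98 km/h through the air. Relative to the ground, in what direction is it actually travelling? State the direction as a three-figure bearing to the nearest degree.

Taking east as x and north as y: velocity relative to the air = (119.797, -193.968) km/h; the air relative to ground = (0.000, 46.610) km/h.
Velocity relative to ground = (119.797, -193.968) + (0.000, 46.610) = (119.797, -147.358) km/h.
Bearing = atan2(119.80, -147.36) = 140.89° clockwise from north.

141°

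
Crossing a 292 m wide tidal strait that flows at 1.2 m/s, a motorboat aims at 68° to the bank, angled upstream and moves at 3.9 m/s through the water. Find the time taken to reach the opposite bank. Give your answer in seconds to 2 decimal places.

80.75 s

The component of the motorboat's velocity perpendicular to the bank is 3.9 × sin 68° = 3.616 m/s.
Only the cross-stream component determines the crossing time; the current contributes nothing perpendicular to the bank.
Time = 292 / 3.616 = 80.752 s.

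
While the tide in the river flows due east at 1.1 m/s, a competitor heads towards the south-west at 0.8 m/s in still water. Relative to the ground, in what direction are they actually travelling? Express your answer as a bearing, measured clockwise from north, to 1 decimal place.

136.6°

Taking east as x and north as y: velocity relative to the water = (-0.566, -0.566) m/s; the water relative to ground = (1.100, 0.000) m/s.
Velocity relative to ground = (-0.566, -0.566) + (1.100, 0.000) = (0.534, -0.566) m/s.
Bearing = atan2(0.53, -0.57) = 136.63° clockwise from north.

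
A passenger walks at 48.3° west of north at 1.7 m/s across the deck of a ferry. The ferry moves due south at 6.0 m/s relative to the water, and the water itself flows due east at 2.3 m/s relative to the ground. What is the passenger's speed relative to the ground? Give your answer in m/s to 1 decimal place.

5.0 m/s

In east/north components (m/s): passenger relative to ferry = (-1.269, 1.131); ferry relative to water = (0.000, -6.000); water relative to ground = (2.300, 0.000).
Sum = (1.031, -4.869) m/s.
Speed = |(1.031, -4.869)| = 4.977 m/s.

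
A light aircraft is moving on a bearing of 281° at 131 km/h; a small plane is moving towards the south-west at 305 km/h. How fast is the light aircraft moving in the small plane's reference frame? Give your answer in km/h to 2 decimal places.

Taking east as x and north as y: light aircraft velocity = (-128.593, 24.996) km/h; small plane velocity = (-215.668, -215.668) km/h.
Velocity of light aircraft relative to small plane = (-128.593, 24.996) − (-215.668, -215.668) = (87.074, 240.664) km/h.
Magnitude = |(87.074, 240.664)| = 255.931 km/h.

255.93 km/h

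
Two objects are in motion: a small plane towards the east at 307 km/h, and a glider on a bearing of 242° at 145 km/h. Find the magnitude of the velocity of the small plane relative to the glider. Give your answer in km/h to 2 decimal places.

440.32 km/h

Taking east as x and north as y: small plane velocity = (307.000, 0.000) km/h; glider velocity = (-128.027, -68.073) km/h.
Velocity of small plane relative to glider = (307.000, 0.000) − (-128.027, -68.073) = (435.027, 68.073) km/h.
Magnitude = |(435.027, 68.073)| = 440.321 km/h.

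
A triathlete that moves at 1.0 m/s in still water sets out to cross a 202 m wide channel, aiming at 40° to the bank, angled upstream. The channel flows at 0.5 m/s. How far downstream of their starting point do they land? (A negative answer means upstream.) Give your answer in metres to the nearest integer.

-84 m

Perpendicular speed = 0.643 m/s; crossing time = 202 / 0.643 = 314.256 s.
Net downstream speed = -0.266 m/s.
Drift = -0.266 × 314.256 = -83.606 m (upstream).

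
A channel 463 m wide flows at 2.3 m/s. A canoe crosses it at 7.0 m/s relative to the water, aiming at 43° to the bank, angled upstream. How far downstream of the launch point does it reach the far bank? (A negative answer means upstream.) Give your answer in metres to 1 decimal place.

Perpendicular speed = 4.774 m/s; crossing time = 463 / 4.774 = 96.984 s.
Net downstream speed = -2.819 m/s.
Drift = -2.819 × 96.984 = -273.444 m (upstream).

-273.4 m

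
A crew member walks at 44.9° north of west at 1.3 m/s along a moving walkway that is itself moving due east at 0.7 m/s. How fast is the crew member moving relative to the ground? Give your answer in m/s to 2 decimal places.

Taking east as x and north as y: moving walkway velocity = (0.700, 0.000) m/s; crew member velocity relative to moving walkway = (-0.921, 0.918) m/s.
Velocity relative to ground = (0.700, 0.000) + (-0.921, 0.918) = (-0.221, 0.918) m/s.
Speed = |(-0.221, 0.918)| = 0.944 m/s.

0.94 m/s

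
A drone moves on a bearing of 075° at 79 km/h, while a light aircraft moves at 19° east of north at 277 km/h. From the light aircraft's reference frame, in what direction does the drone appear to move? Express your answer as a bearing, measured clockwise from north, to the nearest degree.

183°

Taking east as x and north as y: drone velocity = (76.308, 20.447) km/h; light aircraft velocity = (90.182, 261.909) km/h.
Velocity of drone relative to light aircraft = (76.308, 20.447) − (90.182, 261.909) = (-13.874, -241.462) km/h.
Bearing = atan2(-13.87, -241.46) = 183.29° clockwise from north.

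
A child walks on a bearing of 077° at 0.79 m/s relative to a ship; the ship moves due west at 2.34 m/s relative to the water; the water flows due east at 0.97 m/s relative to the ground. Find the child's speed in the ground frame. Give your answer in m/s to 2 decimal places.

0.63 m/s

In east/north components (m/s): child relative to ship = (0.770, 0.178); ship relative to water = (-2.340, 0.000); water relative to ground = (0.970, 0.000).
Sum = (-0.600, 0.178) m/s.
Speed = |(-0.600, 0.178)| = 0.626 m/s.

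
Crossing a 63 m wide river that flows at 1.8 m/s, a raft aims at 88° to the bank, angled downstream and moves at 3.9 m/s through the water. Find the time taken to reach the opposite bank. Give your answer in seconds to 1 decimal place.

16.2 s

The component of the raft's velocity perpendicular to the bank is 3.9 × sin 88° = 3.898 m/s.
The current is parallel to the bank, so it does not affect the crossing time.
Time = 63 / 3.898 = 16.164 s.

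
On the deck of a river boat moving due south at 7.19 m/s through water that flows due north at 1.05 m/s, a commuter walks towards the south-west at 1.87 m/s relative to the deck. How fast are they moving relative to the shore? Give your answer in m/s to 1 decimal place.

7.6 m/s

In east/north components (m/s): commuter relative to river boat = (-1.322, -1.322); river boat relative to water = (0.000, -7.190); water relative to ground = (0.000, 1.050).
Sum = (-1.322, -7.462) m/s.
Speed = |(-1.322, -7.462)| = 7.579 m/s.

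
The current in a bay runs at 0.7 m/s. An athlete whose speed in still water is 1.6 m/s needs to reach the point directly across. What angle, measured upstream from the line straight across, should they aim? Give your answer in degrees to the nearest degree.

To cancel the current, the upstream component of the athlete's velocity must equal the flow: 1.6 sin θ = 0.7.
sin θ = 0.7 / 1.6 = 0.4375.
θ = arcsin(0.4375) = 25.944°.

26°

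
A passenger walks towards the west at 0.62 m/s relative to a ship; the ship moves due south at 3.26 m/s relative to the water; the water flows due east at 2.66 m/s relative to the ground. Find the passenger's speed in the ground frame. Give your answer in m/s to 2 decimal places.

In east/north components (m/s): passenger relative to ship = (-0.620, 0.000); ship relative to water = (0.000, -3.260); water relative to ground = (2.660, 0.000).
Sum = (2.040, -3.260) m/s.
Speed = |(2.040, -3.260)| = 3.846 m/s.

3.85 m/s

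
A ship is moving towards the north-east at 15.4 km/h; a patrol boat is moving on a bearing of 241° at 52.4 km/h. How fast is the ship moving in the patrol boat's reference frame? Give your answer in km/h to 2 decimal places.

Taking east as x and north as y: ship velocity = (10.889, 10.889) km/h; patrol boat velocity = (-45.830, -25.404) km/h.
Velocity of ship relative to patrol boat = (10.889, 10.889) − (-45.830, -25.404) = (56.720, 36.293) km/h.
Magnitude = |(56.720, 36.293)| = 67.337 km/h.

67.34 km/h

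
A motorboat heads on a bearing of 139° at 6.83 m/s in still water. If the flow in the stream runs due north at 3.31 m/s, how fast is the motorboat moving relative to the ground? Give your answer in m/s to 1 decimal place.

Taking east as x and north as y: velocity relative to the water = (4.481, -5.155) m/s; the water relative to ground = (0.000, 3.310) m/s.
Velocity relative to ground = (4.481, -5.155) + (0.000, 3.310) = (4.481, -1.845) m/s.
Speed = |(4.481, -1.845)| = 4.846 m/s.

4.8 m/s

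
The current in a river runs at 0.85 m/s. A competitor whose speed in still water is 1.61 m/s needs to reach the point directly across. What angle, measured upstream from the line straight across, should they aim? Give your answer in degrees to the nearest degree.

32°

To cancel the current, the upstream component of the competitor's velocity must equal the flow: 1.61 sin θ = 0.85.
sin θ = 0.85 / 1.61 = 0.5280.
θ = arcsin(0.5280) = 31.867°.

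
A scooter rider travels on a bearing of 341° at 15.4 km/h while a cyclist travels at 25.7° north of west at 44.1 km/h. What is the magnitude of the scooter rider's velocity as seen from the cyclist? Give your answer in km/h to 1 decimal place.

35.0 km/h

Taking east as x and north as y: scooter rider velocity = (-5.014, 14.561) km/h; cyclist velocity = (-39.737, 19.124) km/h.
Velocity of scooter rider relative to cyclist = (-5.014, 14.561) − (-39.737, 19.124) = (34.724, -4.563) km/h.
Magnitude = |(34.724, -4.563)| = 35.022 km/h.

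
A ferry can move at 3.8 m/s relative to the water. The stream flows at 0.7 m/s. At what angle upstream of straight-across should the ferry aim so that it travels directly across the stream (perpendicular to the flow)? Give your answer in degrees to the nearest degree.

To cancel the current, the upstream component of the ferry's velocity must equal the flow: 3.8 sin θ = 0.7.
sin θ = 0.7 / 3.8 = 0.1842.
θ = arcsin(0.1842) = 10.615°.

11°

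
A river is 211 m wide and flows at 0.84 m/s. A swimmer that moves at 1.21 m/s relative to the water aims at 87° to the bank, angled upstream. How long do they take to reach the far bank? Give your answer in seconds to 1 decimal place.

174.6 s

The component of the swimmer's velocity perpendicular to the bank is 1.21 × sin 87° = 1.208 m/s.
The current is parallel to the bank, so it does not affect the crossing time.
Time = 211 / 1.208 = 174.619 s.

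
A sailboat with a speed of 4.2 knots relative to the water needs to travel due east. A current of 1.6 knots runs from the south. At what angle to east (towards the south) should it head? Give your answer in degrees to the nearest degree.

22°

The current pushes perpendicular to the desired track; the heading must have a component into the current equal to 1.6 knots: 4.2 sin θ = 1.6.
sin θ = 0.3810, so θ = 22.393°.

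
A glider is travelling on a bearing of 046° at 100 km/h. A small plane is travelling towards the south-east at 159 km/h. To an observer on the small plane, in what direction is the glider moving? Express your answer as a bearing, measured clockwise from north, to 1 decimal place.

347.4°

Taking east as x and north as y: glider velocity = (71.934, 69.466) km/h; small plane velocity = (112.430, -112.430) km/h.
Velocity of glider relative to small plane = (71.934, 69.466) − (112.430, -112.430) = (-40.496, 181.896) km/h.
Bearing = atan2(-40.50, 181.90) = 347.45° clockwise from north.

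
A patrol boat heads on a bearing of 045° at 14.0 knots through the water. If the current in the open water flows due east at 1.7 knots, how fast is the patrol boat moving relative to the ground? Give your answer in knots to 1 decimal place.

15.2 knots

Taking east as x and north as y: velocity relative to the water = (9.899, 9.899) knots; the water relative to ground = (1.700, 0.000) knots.
Velocity relative to ground = (9.899, 9.899) + (1.700, 0.000) = (11.599, 9.899) knots.
Speed = |(11.599, 9.899)| = 15.250 knots.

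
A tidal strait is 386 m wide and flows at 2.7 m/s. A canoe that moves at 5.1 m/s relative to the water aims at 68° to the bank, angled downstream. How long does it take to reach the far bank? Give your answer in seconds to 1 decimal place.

81.6 s

The component of the canoe's velocity perpendicular to the bank is 5.1 × sin 68° = 4.729 m/s.
The current is parallel to the bank, so it does not affect the crossing time.
Time = 386 / 4.729 = 81.630 s.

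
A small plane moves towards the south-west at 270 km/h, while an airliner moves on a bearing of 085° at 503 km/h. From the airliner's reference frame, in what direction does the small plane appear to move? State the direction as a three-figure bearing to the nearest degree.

Taking east as x and north as y: small plane velocity = (-190.919, -190.919) km/h; airliner velocity = (501.086, 43.839) km/h.
Velocity of small plane relative to airliner = (-190.919, -190.919) − (501.086, 43.839) = (-692.005, -234.758) km/h.
Bearing = atan2(-692.00, -234.76) = 251.26° clockwise from north.

251°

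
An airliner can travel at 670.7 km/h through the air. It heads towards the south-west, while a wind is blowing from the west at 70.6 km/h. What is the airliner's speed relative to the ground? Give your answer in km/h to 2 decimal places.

622.78 km/h

Taking east as x and north as y: velocity relative to the air = (-474.257, -474.257) km/h; the air relative to ground = (70.600, 0.000) km/h.
Velocity relative to ground = (-474.257, -474.257) + (70.600, 0.000) = (-403.657, -474.257) km/h.
Speed = |(-403.657, -474.257)| = 622.782 km/h.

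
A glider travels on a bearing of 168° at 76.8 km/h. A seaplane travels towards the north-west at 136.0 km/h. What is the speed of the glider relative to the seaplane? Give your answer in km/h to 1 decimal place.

204.7 km/h

Taking east as x and north as y: glider velocity = (15.968, -75.122) km/h; seaplane velocity = (-96.167, 96.167) km/h.
Velocity of glider relative to seaplane = (15.968, -75.122) − (-96.167, 96.167) = (112.134, -171.288) km/h.
Magnitude = |(112.134, -171.288)| = 204.728 km/h.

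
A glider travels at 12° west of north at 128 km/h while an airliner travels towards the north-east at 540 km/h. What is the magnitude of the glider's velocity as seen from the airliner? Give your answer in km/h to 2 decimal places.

Taking east as x and north as y: glider velocity = (-26.613, 125.203) km/h; airliner velocity = (381.838, 381.838) km/h.
Velocity of glider relative to airliner = (-26.613, 125.203) − (381.838, 381.838) = (-408.450, -256.635) km/h.
Magnitude = |(-408.450, -256.635)| = 482.383 km/h.

482.38 km/h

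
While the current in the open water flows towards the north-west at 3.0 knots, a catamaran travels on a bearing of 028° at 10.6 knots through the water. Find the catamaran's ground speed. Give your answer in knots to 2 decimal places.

Taking east as x and north as y: velocity relative to the water = (4.976, 9.359) knots; the water relative to ground = (-2.121, 2.121) knots.
Velocity relative to ground = (4.976, 9.359) + (-2.121, 2.121) = (2.855, 11.481) knots.
Speed = |(2.855, 11.481)| = 11.830 knots.

11.83 knots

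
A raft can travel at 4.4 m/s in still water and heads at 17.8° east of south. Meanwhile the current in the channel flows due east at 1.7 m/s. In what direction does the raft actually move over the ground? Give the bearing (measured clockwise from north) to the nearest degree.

Taking east as x and north as y: velocity relative to the water = (1.345, -4.189) m/s; the water relative to ground = (1.700, 0.000) m/s.
Velocity relative to ground = (1.345, -4.189) + (1.700, 0.000) = (3.045, -4.189) m/s.
Bearing = atan2(3.05, -4.19) = 143.99° clockwise from north.

144°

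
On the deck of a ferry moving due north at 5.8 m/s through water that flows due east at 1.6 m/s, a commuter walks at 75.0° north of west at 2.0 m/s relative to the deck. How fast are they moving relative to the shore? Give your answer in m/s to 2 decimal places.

7.81 m/s

In east/north components (m/s): commuter relative to ferry = (-0.518, 1.932); ferry relative to water = (0.000, 5.800); water relative to ground = (1.600, 0.000).
Sum = (1.082, 7.732) m/s.
Speed = |(1.082, 7.732)| = 7.807 m/s.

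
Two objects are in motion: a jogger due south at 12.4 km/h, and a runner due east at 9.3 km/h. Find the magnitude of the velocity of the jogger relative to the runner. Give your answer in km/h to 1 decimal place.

15.5 km/h

Taking east as x and north as y: jogger velocity = (0.000, -12.400) km/h; runner velocity = (9.300, 0.000) km/h.
Velocity of jogger relative to runner = (0.000, -12.400) − (9.300, 0.000) = (-9.300, -12.400) km/h.
Magnitude = |(-9.300, -12.400)| = 15.500 km/h.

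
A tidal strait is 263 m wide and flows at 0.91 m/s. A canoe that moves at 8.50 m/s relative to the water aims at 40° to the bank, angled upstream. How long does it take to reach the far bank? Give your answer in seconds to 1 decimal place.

48.1 s

The component of the canoe's velocity perpendicular to the bank is 8.50 × sin 40° = 5.464 m/s.
The flow acts along the bank and has no component across it.
Time = 263 / 5.464 = 48.136 s.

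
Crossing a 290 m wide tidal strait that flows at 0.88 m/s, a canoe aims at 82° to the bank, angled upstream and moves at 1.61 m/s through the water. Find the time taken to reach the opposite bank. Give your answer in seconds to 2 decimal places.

The component of the canoe's velocity perpendicular to the bank is 1.61 × sin 82° = 1.594 m/s.
The current is parallel to the bank, so it does not affect the crossing time.
Time = 290 / 1.594 = 181.894 s.

181.89 s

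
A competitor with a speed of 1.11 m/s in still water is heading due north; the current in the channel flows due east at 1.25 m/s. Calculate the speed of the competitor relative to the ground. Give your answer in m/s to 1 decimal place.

Taking east as x and north as y: velocity relative to the water = (0.000, 1.110) m/s; the water relative to ground = (1.250, 0.000) m/s.
Velocity relative to ground = (0.000, 1.110) + (1.250, 0.000) = (1.250, 1.110) m/s.
Speed = |(1.250, 1.110)| = 1.672 m/s.

1.7 m/s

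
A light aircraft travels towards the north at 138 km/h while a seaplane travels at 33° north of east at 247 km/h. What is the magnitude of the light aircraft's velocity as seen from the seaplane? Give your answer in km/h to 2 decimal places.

207.18 km/h

Taking east as x and north as y: light aircraft velocity = (0.000, 138.000) km/h; seaplane velocity = (207.152, 134.526) km/h.
Velocity of light aircraft relative to seaplane = (0.000, 138.000) − (207.152, 134.526) = (-207.152, 3.474) km/h.
Magnitude = |(-207.152, 3.474)| = 207.181 km/h.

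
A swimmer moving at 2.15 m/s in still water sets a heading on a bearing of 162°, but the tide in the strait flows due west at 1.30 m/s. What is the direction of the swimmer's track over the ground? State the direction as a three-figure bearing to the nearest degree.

Taking east as x and north as y: velocity relative to the water = (0.664, -2.045) m/s; the water relative to ground = (-1.300, 0.000) m/s.
Velocity relative to ground = (0.664, -2.045) + (-1.300, 0.000) = (-0.636, -2.045) m/s.
Bearing = atan2(-0.64, -2.04) = 197.27° clockwise from north.

197°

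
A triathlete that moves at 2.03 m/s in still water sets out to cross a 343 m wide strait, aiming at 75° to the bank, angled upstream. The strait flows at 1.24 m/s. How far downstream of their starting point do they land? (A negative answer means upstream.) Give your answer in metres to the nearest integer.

125 m

Perpendicular speed = 1.961 m/s; crossing time = 343 / 1.961 = 174.926 s.
Net downstream speed = 0.715 m/s.
Drift = 0.715 × 174.926 = 125.002 m (downstream).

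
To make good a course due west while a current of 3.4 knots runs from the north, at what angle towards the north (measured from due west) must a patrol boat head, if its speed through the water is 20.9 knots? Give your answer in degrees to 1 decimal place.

9.4°

The current pushes perpendicular to the desired track; the heading must have a component into the current equal to 3.4 knots: 20.9 sin θ = 3.4.
sin θ = 0.1627, so θ = 9.362°.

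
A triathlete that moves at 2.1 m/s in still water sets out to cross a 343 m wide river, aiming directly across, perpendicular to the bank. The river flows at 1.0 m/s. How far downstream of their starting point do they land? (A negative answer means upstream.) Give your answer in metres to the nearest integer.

163 m

Perpendicular speed = 2.100 m/s; crossing time = 343 / 2.100 = 163.333 s.
Net downstream speed = 1.000 m/s.
Drift = 1.000 × 163.333 = 163.333 m (downstream).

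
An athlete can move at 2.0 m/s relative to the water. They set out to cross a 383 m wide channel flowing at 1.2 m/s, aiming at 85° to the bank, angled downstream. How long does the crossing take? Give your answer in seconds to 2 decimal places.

The component of the athlete's velocity perpendicular to the bank is 2.0 × sin 85° = 1.992 m/s.
The current is parallel to the bank, so it does not affect the crossing time.
Time = 383 / 1.992 = 192.231 s.

192.23 s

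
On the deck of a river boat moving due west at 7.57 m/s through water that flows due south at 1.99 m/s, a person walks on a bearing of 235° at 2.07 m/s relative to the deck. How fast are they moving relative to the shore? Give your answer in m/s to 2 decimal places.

In east/north components (m/s): person relative to river boat = (-1.696, -1.187); river boat relative to water = (-7.570, 0.000); water relative to ground = (0.000, -1.990).
Sum = (-9.266, -3.177) m/s.
Speed = |(-9.266, -3.177)| = 9.795 m/s.

9.80 m/s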